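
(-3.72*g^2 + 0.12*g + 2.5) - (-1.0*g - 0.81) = -3.72*g^2 + 1.12*g + 3.31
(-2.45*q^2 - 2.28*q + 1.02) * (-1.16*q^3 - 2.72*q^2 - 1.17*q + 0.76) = 2.842*q^5 + 9.3088*q^4 + 7.8849*q^3 - 1.9688*q^2 - 2.9262*q + 0.7752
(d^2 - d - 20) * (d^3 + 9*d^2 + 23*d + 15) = d^5 + 8*d^4 - 6*d^3 - 188*d^2 - 475*d - 300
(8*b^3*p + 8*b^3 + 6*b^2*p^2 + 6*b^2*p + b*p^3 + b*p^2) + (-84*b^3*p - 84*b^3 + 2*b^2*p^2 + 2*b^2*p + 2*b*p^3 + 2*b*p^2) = -76*b^3*p - 76*b^3 + 8*b^2*p^2 + 8*b^2*p + 3*b*p^3 + 3*b*p^2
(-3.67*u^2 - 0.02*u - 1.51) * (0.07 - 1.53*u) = 5.6151*u^3 - 0.2263*u^2 + 2.3089*u - 0.1057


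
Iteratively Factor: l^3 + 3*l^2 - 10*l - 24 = (l - 3)*(l^2 + 6*l + 8) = (l - 3)*(l + 2)*(l + 4)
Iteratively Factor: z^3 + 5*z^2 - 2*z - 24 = (z + 4)*(z^2 + z - 6) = (z + 3)*(z + 4)*(z - 2)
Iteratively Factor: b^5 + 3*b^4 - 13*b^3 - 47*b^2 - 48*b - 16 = (b + 1)*(b^4 + 2*b^3 - 15*b^2 - 32*b - 16) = (b + 1)^2*(b^3 + b^2 - 16*b - 16) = (b + 1)^2*(b + 4)*(b^2 - 3*b - 4) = (b + 1)^3*(b + 4)*(b - 4)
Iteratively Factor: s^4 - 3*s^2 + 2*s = (s - 1)*(s^3 + s^2 - 2*s) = (s - 1)^2*(s^2 + 2*s) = s*(s - 1)^2*(s + 2)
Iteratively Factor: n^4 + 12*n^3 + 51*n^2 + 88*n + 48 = (n + 3)*(n^3 + 9*n^2 + 24*n + 16) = (n + 3)*(n + 4)*(n^2 + 5*n + 4) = (n + 3)*(n + 4)^2*(n + 1)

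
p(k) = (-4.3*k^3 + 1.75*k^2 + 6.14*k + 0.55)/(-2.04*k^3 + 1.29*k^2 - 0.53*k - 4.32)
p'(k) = (-12.9*k^2 + 3.5*k + 6.14)/(-2.04*k^3 + 1.29*k^2 - 0.53*k - 4.32) + (6.12*k^2 - 2.58*k + 0.53)*(-4.3*k^3 + 1.75*k^2 + 6.14*k + 0.55)/(-2.04*k^3 + 1.29*k^2 - 0.53*k - 4.32)^2 = (-1.977*k^4 + 29.6092*k^3 + 50.2459*k^2 - 16.539*k - 26.2333)/(4.1616*k^6 - 5.2632*k^5 + 3.8265*k^4 + 16.2582*k^3 - 10.8647*k^2 + 4.5792*k + 18.6624)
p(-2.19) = 1.66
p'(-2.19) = -0.18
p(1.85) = 0.68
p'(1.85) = 1.47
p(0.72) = -0.89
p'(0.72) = -0.07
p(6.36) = 2.07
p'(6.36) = 0.03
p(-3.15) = 1.80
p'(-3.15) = -0.11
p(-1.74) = 1.58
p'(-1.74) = -0.15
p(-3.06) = 1.79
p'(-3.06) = -0.11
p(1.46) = 0.02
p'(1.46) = 1.85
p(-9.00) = 2.02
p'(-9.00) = -0.01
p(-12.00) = 2.05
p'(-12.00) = -0.01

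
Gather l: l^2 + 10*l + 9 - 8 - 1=l^2 + 10*l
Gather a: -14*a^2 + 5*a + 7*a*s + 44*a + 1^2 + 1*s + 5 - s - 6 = -14*a^2 + a*(7*s + 49)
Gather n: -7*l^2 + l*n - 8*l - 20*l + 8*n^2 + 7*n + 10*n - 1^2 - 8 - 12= -7*l^2 - 28*l + 8*n^2 + n*(l + 17) - 21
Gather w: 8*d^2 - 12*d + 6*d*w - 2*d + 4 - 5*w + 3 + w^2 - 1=8*d^2 - 14*d + w^2 + w*(6*d - 5) + 6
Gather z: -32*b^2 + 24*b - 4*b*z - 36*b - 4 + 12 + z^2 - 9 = -32*b^2 - 4*b*z - 12*b + z^2 - 1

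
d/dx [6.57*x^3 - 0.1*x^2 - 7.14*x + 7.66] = 19.71*x^2 - 0.2*x - 7.14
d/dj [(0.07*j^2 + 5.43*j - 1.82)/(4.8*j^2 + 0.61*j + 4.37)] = (-26.0213*j^2 + 18.0838*j + 24.8393)/(23.04*j^4 + 5.856*j^3 + 42.3241*j^2 + 5.3314*j + 19.0969)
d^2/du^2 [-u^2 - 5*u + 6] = -2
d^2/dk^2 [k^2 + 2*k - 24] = 2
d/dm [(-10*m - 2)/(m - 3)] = 32/(m - 3)^2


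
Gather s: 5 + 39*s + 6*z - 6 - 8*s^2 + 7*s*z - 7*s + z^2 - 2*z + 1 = -8*s^2 + s*(7*z + 32) + z^2 + 4*z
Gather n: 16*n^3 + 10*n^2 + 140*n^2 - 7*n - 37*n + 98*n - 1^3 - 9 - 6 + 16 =16*n^3 + 150*n^2 + 54*n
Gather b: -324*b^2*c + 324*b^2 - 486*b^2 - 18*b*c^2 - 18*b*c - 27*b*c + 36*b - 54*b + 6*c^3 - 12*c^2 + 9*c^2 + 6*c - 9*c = b^2*(-324*c - 162) + b*(-18*c^2 - 45*c - 18) + 6*c^3 - 3*c^2 - 3*c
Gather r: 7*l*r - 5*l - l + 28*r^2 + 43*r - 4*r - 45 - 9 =-6*l + 28*r^2 + r*(7*l + 39) - 54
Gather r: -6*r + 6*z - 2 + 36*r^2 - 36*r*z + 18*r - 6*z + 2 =36*r^2 + r*(12 - 36*z)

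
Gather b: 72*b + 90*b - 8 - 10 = 162*b - 18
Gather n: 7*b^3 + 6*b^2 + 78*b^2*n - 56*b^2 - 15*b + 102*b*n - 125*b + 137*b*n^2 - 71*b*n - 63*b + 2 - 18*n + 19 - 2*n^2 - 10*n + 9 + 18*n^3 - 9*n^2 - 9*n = 7*b^3 - 50*b^2 - 203*b + 18*n^3 + n^2*(137*b - 11) + n*(78*b^2 + 31*b - 37) + 30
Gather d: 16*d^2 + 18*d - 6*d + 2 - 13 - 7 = 16*d^2 + 12*d - 18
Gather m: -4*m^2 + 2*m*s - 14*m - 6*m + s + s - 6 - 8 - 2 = -4*m^2 + m*(2*s - 20) + 2*s - 16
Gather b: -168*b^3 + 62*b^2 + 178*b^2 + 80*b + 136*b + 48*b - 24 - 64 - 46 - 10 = -168*b^3 + 240*b^2 + 264*b - 144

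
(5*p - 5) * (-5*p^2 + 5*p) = -25*p^3 + 50*p^2 - 25*p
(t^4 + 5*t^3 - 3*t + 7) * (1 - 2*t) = -2*t^5 - 9*t^4 + 5*t^3 + 6*t^2 - 17*t + 7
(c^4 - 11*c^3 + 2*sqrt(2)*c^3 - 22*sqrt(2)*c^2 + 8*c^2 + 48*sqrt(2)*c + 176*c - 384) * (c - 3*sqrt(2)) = c^5 - 11*c^4 - sqrt(2)*c^4 - 4*c^3 + 11*sqrt(2)*c^3 + 24*sqrt(2)*c^2 + 308*c^2 - 528*sqrt(2)*c - 672*c + 1152*sqrt(2)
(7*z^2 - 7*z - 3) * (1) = 7*z^2 - 7*z - 3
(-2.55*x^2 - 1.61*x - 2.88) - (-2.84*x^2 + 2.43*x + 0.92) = 0.29*x^2 - 4.04*x - 3.8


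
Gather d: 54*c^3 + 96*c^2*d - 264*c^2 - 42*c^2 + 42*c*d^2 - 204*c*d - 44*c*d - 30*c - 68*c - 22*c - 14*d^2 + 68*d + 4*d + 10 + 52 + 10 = 54*c^3 - 306*c^2 - 120*c + d^2*(42*c - 14) + d*(96*c^2 - 248*c + 72) + 72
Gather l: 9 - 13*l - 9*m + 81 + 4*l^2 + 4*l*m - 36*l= 4*l^2 + l*(4*m - 49) - 9*m + 90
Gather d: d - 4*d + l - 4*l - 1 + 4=-3*d - 3*l + 3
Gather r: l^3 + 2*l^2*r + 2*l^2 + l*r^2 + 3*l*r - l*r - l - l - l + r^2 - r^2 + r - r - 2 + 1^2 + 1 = l^3 + 2*l^2 + l*r^2 - 3*l + r*(2*l^2 + 2*l)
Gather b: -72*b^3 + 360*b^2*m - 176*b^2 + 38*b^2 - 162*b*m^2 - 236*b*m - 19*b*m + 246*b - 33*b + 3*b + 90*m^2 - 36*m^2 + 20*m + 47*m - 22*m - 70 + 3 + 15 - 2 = -72*b^3 + b^2*(360*m - 138) + b*(-162*m^2 - 255*m + 216) + 54*m^2 + 45*m - 54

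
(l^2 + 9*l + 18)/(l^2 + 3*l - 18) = (l + 3)/(l - 3)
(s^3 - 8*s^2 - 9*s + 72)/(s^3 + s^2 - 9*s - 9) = (s - 8)/(s + 1)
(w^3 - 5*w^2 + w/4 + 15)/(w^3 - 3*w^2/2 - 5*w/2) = (w^2 - 5*w/2 - 6)/(w*(w + 1))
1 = 1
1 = 1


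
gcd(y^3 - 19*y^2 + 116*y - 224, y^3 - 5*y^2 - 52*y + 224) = y^2 - 12*y + 32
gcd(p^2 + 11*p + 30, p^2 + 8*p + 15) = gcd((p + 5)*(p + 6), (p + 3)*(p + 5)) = p + 5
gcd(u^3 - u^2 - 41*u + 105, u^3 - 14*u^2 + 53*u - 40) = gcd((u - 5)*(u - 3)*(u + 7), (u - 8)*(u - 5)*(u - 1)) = u - 5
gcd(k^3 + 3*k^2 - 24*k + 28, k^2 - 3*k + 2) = k - 2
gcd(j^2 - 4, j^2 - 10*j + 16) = j - 2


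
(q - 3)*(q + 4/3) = q^2 - 5*q/3 - 4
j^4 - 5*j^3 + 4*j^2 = j^2*(j - 4)*(j - 1)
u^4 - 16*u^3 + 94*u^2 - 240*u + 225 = (u - 5)^2*(u - 3)^2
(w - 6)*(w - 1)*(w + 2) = w^3 - 5*w^2 - 8*w + 12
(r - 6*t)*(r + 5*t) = r^2 - r*t - 30*t^2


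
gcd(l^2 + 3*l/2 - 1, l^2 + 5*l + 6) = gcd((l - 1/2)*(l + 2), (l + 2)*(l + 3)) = l + 2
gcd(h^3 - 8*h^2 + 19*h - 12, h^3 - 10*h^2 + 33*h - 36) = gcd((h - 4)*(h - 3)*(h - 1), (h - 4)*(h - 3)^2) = h^2 - 7*h + 12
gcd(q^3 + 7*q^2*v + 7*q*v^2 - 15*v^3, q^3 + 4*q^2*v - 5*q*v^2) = q^2 + 4*q*v - 5*v^2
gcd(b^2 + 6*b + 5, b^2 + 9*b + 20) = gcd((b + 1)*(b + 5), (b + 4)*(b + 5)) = b + 5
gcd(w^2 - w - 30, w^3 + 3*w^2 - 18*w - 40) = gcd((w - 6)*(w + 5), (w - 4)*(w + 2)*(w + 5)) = w + 5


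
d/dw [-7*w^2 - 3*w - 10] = -14*w - 3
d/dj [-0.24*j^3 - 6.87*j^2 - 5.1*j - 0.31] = -0.72*j^2 - 13.74*j - 5.1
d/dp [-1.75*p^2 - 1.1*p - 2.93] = -3.5*p - 1.1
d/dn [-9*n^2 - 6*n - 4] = -18*n - 6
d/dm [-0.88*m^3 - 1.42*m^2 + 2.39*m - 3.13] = -2.64*m^2 - 2.84*m + 2.39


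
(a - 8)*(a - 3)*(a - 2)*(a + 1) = a^4 - 12*a^3 + 33*a^2 - 2*a - 48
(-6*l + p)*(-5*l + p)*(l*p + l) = 30*l^3*p + 30*l^3 - 11*l^2*p^2 - 11*l^2*p + l*p^3 + l*p^2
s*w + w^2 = w*(s + w)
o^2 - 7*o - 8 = (o - 8)*(o + 1)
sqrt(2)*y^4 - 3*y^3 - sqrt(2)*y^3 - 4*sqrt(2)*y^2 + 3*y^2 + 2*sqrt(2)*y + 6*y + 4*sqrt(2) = (y - 2)*(y - 2*sqrt(2))*(y + sqrt(2)/2)*(sqrt(2)*y + sqrt(2))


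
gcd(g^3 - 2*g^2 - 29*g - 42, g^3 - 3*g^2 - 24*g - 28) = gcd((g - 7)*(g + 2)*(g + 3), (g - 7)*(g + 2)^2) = g^2 - 5*g - 14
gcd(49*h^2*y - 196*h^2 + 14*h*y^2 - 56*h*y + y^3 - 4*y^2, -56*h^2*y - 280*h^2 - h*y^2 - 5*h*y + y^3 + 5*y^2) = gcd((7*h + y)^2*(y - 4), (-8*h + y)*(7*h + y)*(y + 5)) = 7*h + y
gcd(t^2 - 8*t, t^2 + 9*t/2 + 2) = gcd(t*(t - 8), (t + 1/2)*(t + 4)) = 1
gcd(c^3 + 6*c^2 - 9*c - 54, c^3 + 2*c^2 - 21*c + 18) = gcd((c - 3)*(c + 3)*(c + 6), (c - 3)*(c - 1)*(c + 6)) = c^2 + 3*c - 18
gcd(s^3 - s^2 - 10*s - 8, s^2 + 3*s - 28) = s - 4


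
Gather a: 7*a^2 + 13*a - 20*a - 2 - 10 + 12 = 7*a^2 - 7*a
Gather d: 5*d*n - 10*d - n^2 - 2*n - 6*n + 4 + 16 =d*(5*n - 10) - n^2 - 8*n + 20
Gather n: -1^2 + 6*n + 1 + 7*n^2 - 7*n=7*n^2 - n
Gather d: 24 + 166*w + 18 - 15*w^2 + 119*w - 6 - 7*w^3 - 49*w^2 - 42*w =-7*w^3 - 64*w^2 + 243*w + 36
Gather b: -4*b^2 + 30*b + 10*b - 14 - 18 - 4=-4*b^2 + 40*b - 36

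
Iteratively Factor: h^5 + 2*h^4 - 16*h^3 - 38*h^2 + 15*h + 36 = (h + 1)*(h^4 + h^3 - 17*h^2 - 21*h + 36) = (h + 1)*(h + 3)*(h^3 - 2*h^2 - 11*h + 12) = (h + 1)*(h + 3)^2*(h^2 - 5*h + 4) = (h - 4)*(h + 1)*(h + 3)^2*(h - 1)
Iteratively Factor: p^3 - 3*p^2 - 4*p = (p)*(p^2 - 3*p - 4) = p*(p + 1)*(p - 4)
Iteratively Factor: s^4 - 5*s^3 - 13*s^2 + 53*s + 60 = (s + 3)*(s^3 - 8*s^2 + 11*s + 20) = (s - 5)*(s + 3)*(s^2 - 3*s - 4) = (s - 5)*(s - 4)*(s + 3)*(s + 1)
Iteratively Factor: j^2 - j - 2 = (j + 1)*(j - 2)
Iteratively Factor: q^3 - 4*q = (q + 2)*(q^2 - 2*q) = (q - 2)*(q + 2)*(q)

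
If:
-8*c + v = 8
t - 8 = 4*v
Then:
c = v/8 - 1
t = 4*v + 8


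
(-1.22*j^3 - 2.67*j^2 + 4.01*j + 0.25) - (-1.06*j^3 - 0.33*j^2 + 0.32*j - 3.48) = -0.16*j^3 - 2.34*j^2 + 3.69*j + 3.73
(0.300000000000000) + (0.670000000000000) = 0.970000000000000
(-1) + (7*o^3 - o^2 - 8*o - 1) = 7*o^3 - o^2 - 8*o - 2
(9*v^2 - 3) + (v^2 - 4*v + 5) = 10*v^2 - 4*v + 2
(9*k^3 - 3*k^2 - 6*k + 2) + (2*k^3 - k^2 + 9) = 11*k^3 - 4*k^2 - 6*k + 11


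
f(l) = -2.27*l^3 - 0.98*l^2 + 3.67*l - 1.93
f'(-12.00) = -953.45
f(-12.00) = 3735.47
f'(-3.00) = -51.74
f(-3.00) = 39.53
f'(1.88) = -24.08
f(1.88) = -13.58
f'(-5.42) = -185.76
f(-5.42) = 310.82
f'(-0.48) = 3.04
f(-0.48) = -3.67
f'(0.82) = -2.52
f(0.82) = -0.83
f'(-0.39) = 3.40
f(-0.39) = -3.38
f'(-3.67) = -80.86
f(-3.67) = 83.61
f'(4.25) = -127.67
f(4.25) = -178.29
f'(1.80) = -21.92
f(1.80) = -11.74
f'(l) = -6.81*l^2 - 1.96*l + 3.67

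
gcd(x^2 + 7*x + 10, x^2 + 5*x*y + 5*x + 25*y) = x + 5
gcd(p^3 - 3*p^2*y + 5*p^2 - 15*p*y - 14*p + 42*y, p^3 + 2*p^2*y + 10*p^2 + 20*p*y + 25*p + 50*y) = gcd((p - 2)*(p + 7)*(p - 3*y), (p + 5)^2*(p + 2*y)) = 1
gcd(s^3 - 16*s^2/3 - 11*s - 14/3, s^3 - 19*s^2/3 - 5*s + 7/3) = s^2 - 6*s - 7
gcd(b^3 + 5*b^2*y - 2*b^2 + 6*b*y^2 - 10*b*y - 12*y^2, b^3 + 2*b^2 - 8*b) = b - 2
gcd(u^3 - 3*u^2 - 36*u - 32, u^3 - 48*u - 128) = u^2 - 4*u - 32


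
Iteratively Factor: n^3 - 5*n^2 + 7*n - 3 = (n - 3)*(n^2 - 2*n + 1) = (n - 3)*(n - 1)*(n - 1)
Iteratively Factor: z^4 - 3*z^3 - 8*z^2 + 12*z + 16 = (z - 4)*(z^3 + z^2 - 4*z - 4) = (z - 4)*(z + 1)*(z^2 - 4) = (z - 4)*(z - 2)*(z + 1)*(z + 2)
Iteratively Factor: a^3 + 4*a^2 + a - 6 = (a - 1)*(a^2 + 5*a + 6) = (a - 1)*(a + 3)*(a + 2)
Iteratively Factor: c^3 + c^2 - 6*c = (c)*(c^2 + c - 6) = c*(c + 3)*(c - 2)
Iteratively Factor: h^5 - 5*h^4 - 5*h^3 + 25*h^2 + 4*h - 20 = (h + 1)*(h^4 - 6*h^3 + h^2 + 24*h - 20) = (h - 2)*(h + 1)*(h^3 - 4*h^2 - 7*h + 10) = (h - 5)*(h - 2)*(h + 1)*(h^2 + h - 2) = (h - 5)*(h - 2)*(h + 1)*(h + 2)*(h - 1)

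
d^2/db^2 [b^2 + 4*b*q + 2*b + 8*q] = 2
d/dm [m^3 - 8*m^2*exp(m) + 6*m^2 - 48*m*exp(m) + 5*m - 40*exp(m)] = -8*m^2*exp(m) + 3*m^2 - 64*m*exp(m) + 12*m - 88*exp(m) + 5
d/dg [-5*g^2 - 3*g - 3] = -10*g - 3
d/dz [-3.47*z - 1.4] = -3.47000000000000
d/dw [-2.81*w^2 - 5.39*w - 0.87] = -5.62*w - 5.39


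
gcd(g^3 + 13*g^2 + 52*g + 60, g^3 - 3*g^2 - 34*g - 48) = g + 2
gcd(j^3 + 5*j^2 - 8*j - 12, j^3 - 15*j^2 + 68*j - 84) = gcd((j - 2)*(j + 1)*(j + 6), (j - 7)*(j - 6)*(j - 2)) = j - 2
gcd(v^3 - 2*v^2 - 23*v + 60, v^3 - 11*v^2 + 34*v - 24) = v - 4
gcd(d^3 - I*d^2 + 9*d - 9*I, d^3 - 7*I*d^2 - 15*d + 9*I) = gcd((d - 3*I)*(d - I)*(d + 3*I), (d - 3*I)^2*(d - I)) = d^2 - 4*I*d - 3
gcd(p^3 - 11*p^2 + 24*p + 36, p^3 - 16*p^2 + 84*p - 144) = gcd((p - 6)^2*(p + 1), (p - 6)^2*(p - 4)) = p^2 - 12*p + 36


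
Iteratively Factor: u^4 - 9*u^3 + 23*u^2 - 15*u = (u - 5)*(u^3 - 4*u^2 + 3*u) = (u - 5)*(u - 3)*(u^2 - u) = (u - 5)*(u - 3)*(u - 1)*(u)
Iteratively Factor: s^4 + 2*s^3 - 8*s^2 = (s - 2)*(s^3 + 4*s^2) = s*(s - 2)*(s^2 + 4*s) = s^2*(s - 2)*(s + 4)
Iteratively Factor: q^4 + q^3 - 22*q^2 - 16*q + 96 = (q - 2)*(q^3 + 3*q^2 - 16*q - 48) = (q - 2)*(q + 3)*(q^2 - 16) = (q - 2)*(q + 3)*(q + 4)*(q - 4)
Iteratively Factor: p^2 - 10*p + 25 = (p - 5)*(p - 5)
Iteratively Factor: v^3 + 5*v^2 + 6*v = (v + 2)*(v^2 + 3*v) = (v + 2)*(v + 3)*(v)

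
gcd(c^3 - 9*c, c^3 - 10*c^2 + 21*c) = c^2 - 3*c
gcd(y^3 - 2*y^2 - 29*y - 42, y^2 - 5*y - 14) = y^2 - 5*y - 14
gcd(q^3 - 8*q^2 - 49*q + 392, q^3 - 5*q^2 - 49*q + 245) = q^2 - 49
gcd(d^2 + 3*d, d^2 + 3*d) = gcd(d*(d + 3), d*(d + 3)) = d^2 + 3*d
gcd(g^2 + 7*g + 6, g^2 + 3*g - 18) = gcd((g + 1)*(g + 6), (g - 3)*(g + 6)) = g + 6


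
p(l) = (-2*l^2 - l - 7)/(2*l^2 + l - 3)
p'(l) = (-4*l - 1)*(-2*l^2 - l - 7)/(2*l^2 + l - 3)^2 + (-4*l - 1)/(2*l^2 + l - 3)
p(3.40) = -1.43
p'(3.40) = 0.26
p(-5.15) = -1.22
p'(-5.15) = -0.10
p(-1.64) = -14.53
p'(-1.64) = -101.75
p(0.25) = 2.81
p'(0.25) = 2.90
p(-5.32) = -1.21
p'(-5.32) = -0.09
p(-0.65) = 2.57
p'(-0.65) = -2.03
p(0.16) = 2.59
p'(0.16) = 2.11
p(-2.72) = -2.10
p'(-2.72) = -1.20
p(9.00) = -1.06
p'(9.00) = 0.01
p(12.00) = -1.03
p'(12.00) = 0.01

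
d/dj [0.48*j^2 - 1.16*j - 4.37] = 0.96*j - 1.16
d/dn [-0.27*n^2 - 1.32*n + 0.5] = -0.54*n - 1.32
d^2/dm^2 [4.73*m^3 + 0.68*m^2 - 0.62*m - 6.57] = 28.38*m + 1.36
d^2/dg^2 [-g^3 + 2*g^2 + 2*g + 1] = 4 - 6*g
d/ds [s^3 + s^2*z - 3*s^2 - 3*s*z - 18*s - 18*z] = 3*s^2 + 2*s*z - 6*s - 3*z - 18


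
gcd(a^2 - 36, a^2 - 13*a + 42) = a - 6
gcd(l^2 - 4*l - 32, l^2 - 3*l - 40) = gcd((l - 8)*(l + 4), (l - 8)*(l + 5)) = l - 8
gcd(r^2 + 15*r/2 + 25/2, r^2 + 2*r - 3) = 1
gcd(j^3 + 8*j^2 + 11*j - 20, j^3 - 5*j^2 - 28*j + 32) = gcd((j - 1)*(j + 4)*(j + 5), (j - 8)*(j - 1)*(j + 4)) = j^2 + 3*j - 4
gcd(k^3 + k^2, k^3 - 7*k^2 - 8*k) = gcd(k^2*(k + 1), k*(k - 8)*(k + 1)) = k^2 + k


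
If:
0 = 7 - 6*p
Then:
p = 7/6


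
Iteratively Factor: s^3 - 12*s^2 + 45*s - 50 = (s - 5)*(s^2 - 7*s + 10) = (s - 5)*(s - 2)*(s - 5)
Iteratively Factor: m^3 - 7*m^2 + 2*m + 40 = (m - 5)*(m^2 - 2*m - 8) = (m - 5)*(m - 4)*(m + 2)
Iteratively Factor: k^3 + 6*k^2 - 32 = (k + 4)*(k^2 + 2*k - 8) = (k - 2)*(k + 4)*(k + 4)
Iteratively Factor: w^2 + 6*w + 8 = (w + 4)*(w + 2)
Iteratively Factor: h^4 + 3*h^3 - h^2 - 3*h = (h)*(h^3 + 3*h^2 - h - 3) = h*(h + 3)*(h^2 - 1) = h*(h + 1)*(h + 3)*(h - 1)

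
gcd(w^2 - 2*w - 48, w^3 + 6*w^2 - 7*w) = 1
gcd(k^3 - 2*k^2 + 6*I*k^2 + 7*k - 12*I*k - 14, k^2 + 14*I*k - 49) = k + 7*I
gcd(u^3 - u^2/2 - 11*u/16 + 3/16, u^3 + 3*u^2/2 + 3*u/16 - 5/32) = u - 1/4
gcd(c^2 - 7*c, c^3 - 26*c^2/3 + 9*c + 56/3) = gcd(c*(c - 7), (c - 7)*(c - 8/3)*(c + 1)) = c - 7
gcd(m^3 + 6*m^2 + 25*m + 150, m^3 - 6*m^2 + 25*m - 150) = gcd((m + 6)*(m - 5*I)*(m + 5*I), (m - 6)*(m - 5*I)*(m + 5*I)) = m^2 + 25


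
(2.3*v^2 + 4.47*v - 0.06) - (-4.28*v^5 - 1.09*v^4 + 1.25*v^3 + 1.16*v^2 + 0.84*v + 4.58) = 4.28*v^5 + 1.09*v^4 - 1.25*v^3 + 1.14*v^2 + 3.63*v - 4.64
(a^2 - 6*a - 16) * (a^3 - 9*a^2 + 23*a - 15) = a^5 - 15*a^4 + 61*a^3 - 9*a^2 - 278*a + 240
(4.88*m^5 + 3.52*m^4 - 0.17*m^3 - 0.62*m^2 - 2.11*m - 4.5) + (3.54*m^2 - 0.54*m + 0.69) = 4.88*m^5 + 3.52*m^4 - 0.17*m^3 + 2.92*m^2 - 2.65*m - 3.81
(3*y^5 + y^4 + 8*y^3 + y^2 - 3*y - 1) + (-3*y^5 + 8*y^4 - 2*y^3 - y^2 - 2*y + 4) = 9*y^4 + 6*y^3 - 5*y + 3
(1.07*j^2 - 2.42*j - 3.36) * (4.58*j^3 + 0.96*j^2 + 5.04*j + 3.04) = 4.9006*j^5 - 10.0564*j^4 - 12.3192*j^3 - 12.1696*j^2 - 24.2912*j - 10.2144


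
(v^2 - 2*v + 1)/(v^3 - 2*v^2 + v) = 1/v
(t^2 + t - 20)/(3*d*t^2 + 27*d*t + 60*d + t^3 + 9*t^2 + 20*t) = (t - 4)/(3*d*t + 12*d + t^2 + 4*t)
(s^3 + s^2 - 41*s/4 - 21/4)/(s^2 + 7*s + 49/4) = (2*s^2 - 5*s - 3)/(2*s + 7)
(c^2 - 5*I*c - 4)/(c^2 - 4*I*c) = (c - I)/c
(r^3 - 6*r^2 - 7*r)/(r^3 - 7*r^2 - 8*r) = (r - 7)/(r - 8)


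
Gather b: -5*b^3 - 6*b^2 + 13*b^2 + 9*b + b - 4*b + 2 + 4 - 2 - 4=-5*b^3 + 7*b^2 + 6*b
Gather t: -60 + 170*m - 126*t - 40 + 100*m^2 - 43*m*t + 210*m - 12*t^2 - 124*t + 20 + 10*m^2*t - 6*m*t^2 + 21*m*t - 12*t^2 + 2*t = 100*m^2 + 380*m + t^2*(-6*m - 24) + t*(10*m^2 - 22*m - 248) - 80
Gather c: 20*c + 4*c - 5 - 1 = 24*c - 6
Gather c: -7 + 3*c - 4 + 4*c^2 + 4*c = 4*c^2 + 7*c - 11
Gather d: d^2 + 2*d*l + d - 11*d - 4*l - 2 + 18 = d^2 + d*(2*l - 10) - 4*l + 16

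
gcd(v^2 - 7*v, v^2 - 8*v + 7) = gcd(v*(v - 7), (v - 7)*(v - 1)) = v - 7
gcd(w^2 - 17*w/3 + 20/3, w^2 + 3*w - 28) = w - 4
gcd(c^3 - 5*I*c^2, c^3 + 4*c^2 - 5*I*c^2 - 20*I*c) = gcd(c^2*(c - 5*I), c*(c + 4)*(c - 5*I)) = c^2 - 5*I*c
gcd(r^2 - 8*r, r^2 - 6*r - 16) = r - 8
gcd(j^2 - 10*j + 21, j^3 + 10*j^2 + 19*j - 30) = 1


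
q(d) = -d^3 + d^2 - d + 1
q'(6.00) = -97.00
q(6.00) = -185.00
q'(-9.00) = -262.00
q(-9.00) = 820.00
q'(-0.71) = -3.93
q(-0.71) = 2.57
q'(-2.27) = -21.00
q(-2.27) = 20.12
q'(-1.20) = -7.72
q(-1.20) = 5.37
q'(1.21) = -2.97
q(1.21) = -0.52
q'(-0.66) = -3.63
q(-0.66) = 2.38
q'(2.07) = -9.71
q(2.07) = -5.65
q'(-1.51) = -10.86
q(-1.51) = 8.23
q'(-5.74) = -111.32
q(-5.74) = 228.81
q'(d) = -3*d^2 + 2*d - 1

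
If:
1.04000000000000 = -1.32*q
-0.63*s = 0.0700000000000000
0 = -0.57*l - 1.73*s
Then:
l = 0.34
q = -0.79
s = -0.11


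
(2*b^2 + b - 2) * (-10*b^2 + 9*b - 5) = -20*b^4 + 8*b^3 + 19*b^2 - 23*b + 10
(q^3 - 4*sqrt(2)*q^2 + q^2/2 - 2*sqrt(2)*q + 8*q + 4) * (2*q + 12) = 2*q^4 - 8*sqrt(2)*q^3 + 13*q^3 - 52*sqrt(2)*q^2 + 22*q^2 - 24*sqrt(2)*q + 104*q + 48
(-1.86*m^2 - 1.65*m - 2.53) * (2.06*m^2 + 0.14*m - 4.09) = -3.8316*m^4 - 3.6594*m^3 + 2.1646*m^2 + 6.3943*m + 10.3477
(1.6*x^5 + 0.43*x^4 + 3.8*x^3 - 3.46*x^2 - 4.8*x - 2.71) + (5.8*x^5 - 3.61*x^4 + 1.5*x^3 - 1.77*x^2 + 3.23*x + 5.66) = 7.4*x^5 - 3.18*x^4 + 5.3*x^3 - 5.23*x^2 - 1.57*x + 2.95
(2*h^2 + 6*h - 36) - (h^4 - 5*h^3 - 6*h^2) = -h^4 + 5*h^3 + 8*h^2 + 6*h - 36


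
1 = 1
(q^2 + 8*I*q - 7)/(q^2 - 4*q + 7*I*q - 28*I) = (q + I)/(q - 4)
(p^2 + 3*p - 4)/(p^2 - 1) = (p + 4)/(p + 1)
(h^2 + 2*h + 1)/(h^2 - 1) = (h + 1)/(h - 1)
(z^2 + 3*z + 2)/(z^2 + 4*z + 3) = (z + 2)/(z + 3)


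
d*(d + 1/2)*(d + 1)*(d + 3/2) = d^4 + 3*d^3 + 11*d^2/4 + 3*d/4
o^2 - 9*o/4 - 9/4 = (o - 3)*(o + 3/4)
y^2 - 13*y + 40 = (y - 8)*(y - 5)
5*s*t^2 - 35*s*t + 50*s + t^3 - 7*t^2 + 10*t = (5*s + t)*(t - 5)*(t - 2)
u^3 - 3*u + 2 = (u - 1)^2*(u + 2)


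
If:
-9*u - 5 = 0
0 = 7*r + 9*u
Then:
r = 5/7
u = -5/9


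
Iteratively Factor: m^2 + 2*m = (m)*(m + 2)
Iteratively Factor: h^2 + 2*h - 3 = (h + 3)*(h - 1)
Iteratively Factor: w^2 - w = (w - 1)*(w)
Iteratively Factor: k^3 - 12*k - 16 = (k - 4)*(k^2 + 4*k + 4) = (k - 4)*(k + 2)*(k + 2)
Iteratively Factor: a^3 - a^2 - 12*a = (a + 3)*(a^2 - 4*a) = (a - 4)*(a + 3)*(a)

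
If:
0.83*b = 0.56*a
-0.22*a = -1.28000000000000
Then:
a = 5.82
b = 3.93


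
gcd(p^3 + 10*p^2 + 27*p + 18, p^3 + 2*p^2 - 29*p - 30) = p^2 + 7*p + 6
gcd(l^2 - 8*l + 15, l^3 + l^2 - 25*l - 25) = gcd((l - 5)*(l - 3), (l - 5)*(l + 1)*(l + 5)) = l - 5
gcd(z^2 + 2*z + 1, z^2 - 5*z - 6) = z + 1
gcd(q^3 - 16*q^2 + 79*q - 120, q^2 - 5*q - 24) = q - 8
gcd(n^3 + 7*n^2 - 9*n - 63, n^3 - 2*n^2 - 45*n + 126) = n^2 + 4*n - 21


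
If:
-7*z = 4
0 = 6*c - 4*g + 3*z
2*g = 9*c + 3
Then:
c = -9/14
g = -39/28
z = -4/7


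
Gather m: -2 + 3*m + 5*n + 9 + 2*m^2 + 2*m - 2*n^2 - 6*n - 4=2*m^2 + 5*m - 2*n^2 - n + 3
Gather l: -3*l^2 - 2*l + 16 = -3*l^2 - 2*l + 16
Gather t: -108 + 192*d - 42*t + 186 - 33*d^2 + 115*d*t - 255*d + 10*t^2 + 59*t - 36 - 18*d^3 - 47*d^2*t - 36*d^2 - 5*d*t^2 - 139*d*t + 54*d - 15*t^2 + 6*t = -18*d^3 - 69*d^2 - 9*d + t^2*(-5*d - 5) + t*(-47*d^2 - 24*d + 23) + 42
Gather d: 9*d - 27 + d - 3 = 10*d - 30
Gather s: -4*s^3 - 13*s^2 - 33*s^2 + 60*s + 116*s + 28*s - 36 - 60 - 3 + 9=-4*s^3 - 46*s^2 + 204*s - 90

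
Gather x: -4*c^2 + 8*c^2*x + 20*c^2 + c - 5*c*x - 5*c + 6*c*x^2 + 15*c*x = 16*c^2 + 6*c*x^2 - 4*c + x*(8*c^2 + 10*c)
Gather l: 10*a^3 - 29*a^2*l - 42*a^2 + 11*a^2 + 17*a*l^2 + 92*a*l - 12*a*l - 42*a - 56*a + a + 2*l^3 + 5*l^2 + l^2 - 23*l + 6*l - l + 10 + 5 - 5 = 10*a^3 - 31*a^2 - 97*a + 2*l^3 + l^2*(17*a + 6) + l*(-29*a^2 + 80*a - 18) + 10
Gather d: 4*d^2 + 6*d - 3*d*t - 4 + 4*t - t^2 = 4*d^2 + d*(6 - 3*t) - t^2 + 4*t - 4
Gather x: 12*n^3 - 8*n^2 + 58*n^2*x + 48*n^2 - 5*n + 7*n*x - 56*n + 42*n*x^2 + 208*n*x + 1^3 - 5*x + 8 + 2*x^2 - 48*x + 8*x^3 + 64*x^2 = 12*n^3 + 40*n^2 - 61*n + 8*x^3 + x^2*(42*n + 66) + x*(58*n^2 + 215*n - 53) + 9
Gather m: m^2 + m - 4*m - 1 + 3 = m^2 - 3*m + 2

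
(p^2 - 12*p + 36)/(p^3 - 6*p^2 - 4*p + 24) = (p - 6)/(p^2 - 4)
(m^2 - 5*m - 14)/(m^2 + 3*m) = (m^2 - 5*m - 14)/(m*(m + 3))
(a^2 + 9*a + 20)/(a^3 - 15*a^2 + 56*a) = (a^2 + 9*a + 20)/(a*(a^2 - 15*a + 56))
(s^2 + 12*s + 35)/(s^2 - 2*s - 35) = (s + 7)/(s - 7)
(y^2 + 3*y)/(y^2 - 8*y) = (y + 3)/(y - 8)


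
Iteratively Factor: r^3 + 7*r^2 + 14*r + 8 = (r + 4)*(r^2 + 3*r + 2) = (r + 2)*(r + 4)*(r + 1)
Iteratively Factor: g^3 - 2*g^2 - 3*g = (g)*(g^2 - 2*g - 3) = g*(g + 1)*(g - 3)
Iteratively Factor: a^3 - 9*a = (a + 3)*(a^2 - 3*a) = (a - 3)*(a + 3)*(a)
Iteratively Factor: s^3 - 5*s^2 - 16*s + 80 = (s + 4)*(s^2 - 9*s + 20) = (s - 5)*(s + 4)*(s - 4)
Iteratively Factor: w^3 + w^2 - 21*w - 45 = (w + 3)*(w^2 - 2*w - 15) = (w + 3)^2*(w - 5)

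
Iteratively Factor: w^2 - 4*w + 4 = (w - 2)*(w - 2)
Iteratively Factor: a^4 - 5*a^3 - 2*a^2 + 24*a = (a - 4)*(a^3 - a^2 - 6*a) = (a - 4)*(a - 3)*(a^2 + 2*a) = (a - 4)*(a - 3)*(a + 2)*(a)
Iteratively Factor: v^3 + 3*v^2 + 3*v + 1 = (v + 1)*(v^2 + 2*v + 1) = (v + 1)^2*(v + 1)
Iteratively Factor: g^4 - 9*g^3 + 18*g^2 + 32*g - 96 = (g - 4)*(g^3 - 5*g^2 - 2*g + 24) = (g - 4)^2*(g^2 - g - 6) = (g - 4)^2*(g + 2)*(g - 3)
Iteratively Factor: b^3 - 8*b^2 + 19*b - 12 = (b - 1)*(b^2 - 7*b + 12) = (b - 4)*(b - 1)*(b - 3)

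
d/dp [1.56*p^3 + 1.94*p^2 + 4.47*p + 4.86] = 4.68*p^2 + 3.88*p + 4.47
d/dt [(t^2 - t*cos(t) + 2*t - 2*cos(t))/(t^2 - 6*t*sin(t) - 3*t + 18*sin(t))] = (t^3*sin(t) + 6*t^3*cos(t) - 7*t^2*sin(t) - 5*t^2*cos(t) - 11*t^2 + 30*t*sin(t) - 32*t*cos(t) + 6*t + 36*sin(t) - 15*sin(2*t) - 6*cos(t) + 36)/((t - 3)^2*(t - 6*sin(t))^2)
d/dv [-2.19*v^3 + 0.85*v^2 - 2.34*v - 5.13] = -6.57*v^2 + 1.7*v - 2.34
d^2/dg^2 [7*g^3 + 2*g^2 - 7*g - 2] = 42*g + 4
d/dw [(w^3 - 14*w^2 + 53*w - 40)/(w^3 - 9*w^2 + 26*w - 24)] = (5*w^4 - 54*w^3 + 161*w^2 - 48*w - 232)/(w^6 - 18*w^5 + 133*w^4 - 516*w^3 + 1108*w^2 - 1248*w + 576)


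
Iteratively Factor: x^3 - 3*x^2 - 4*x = (x + 1)*(x^2 - 4*x) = x*(x + 1)*(x - 4)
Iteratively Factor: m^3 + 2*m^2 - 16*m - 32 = (m - 4)*(m^2 + 6*m + 8) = (m - 4)*(m + 4)*(m + 2)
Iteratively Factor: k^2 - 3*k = (k - 3)*(k)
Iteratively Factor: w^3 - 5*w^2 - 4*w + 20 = (w + 2)*(w^2 - 7*w + 10) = (w - 2)*(w + 2)*(w - 5)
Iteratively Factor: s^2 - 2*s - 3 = (s + 1)*(s - 3)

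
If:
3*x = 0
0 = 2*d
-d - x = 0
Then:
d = 0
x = 0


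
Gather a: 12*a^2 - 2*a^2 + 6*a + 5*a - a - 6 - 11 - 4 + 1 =10*a^2 + 10*a - 20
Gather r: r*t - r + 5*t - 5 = r*(t - 1) + 5*t - 5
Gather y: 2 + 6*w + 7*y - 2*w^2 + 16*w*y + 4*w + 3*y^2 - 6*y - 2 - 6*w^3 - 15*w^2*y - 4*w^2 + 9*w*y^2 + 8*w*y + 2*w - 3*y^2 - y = -6*w^3 - 6*w^2 + 9*w*y^2 + 12*w + y*(-15*w^2 + 24*w)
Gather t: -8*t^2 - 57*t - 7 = -8*t^2 - 57*t - 7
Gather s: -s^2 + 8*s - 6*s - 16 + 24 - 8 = -s^2 + 2*s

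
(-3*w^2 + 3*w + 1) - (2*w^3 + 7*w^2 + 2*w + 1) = -2*w^3 - 10*w^2 + w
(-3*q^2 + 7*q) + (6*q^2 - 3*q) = 3*q^2 + 4*q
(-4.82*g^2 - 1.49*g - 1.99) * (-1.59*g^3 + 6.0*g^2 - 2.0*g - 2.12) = 7.6638*g^5 - 26.5509*g^4 + 3.8641*g^3 + 1.2584*g^2 + 7.1388*g + 4.2188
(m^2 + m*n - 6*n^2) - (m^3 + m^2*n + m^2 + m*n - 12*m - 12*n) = -m^3 - m^2*n + 12*m - 6*n^2 + 12*n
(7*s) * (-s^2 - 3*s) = -7*s^3 - 21*s^2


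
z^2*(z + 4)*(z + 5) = z^4 + 9*z^3 + 20*z^2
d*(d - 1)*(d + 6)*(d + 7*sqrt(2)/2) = d^4 + 7*sqrt(2)*d^3/2 + 5*d^3 - 6*d^2 + 35*sqrt(2)*d^2/2 - 21*sqrt(2)*d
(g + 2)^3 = g^3 + 6*g^2 + 12*g + 8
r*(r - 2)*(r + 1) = r^3 - r^2 - 2*r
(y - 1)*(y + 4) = y^2 + 3*y - 4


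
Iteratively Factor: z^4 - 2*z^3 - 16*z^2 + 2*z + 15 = (z + 3)*(z^3 - 5*z^2 - z + 5) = (z - 5)*(z + 3)*(z^2 - 1) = (z - 5)*(z + 1)*(z + 3)*(z - 1)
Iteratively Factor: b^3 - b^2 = (b)*(b^2 - b) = b*(b - 1)*(b)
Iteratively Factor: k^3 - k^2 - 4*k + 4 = (k + 2)*(k^2 - 3*k + 2) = (k - 1)*(k + 2)*(k - 2)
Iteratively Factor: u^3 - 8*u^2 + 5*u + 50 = (u - 5)*(u^2 - 3*u - 10) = (u - 5)^2*(u + 2)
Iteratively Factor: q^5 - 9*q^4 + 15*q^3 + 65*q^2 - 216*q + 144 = (q - 4)*(q^4 - 5*q^3 - 5*q^2 + 45*q - 36) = (q - 4)*(q - 1)*(q^3 - 4*q^2 - 9*q + 36) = (q - 4)^2*(q - 1)*(q^2 - 9) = (q - 4)^2*(q - 1)*(q + 3)*(q - 3)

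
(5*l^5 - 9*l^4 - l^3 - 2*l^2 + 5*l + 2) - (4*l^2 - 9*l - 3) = 5*l^5 - 9*l^4 - l^3 - 6*l^2 + 14*l + 5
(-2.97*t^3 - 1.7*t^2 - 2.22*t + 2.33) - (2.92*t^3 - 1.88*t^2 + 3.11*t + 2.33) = -5.89*t^3 + 0.18*t^2 - 5.33*t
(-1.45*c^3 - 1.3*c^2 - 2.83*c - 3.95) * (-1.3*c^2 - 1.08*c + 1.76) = 1.885*c^5 + 3.256*c^4 + 2.531*c^3 + 5.9034*c^2 - 0.714799999999999*c - 6.952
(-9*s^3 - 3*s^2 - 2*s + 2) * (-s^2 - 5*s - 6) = 9*s^5 + 48*s^4 + 71*s^3 + 26*s^2 + 2*s - 12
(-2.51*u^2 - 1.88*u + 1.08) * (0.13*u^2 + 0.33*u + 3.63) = -0.3263*u^4 - 1.0727*u^3 - 9.5913*u^2 - 6.468*u + 3.9204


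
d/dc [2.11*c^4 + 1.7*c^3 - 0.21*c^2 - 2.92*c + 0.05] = 8.44*c^3 + 5.1*c^2 - 0.42*c - 2.92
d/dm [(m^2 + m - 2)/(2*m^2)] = (4 - m)/(2*m^3)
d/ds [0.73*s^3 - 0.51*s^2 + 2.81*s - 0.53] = 2.19*s^2 - 1.02*s + 2.81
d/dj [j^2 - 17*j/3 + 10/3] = 2*j - 17/3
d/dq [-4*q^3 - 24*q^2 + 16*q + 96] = -12*q^2 - 48*q + 16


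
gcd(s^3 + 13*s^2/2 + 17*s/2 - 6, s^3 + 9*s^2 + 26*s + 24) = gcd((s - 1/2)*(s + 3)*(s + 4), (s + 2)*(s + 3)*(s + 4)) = s^2 + 7*s + 12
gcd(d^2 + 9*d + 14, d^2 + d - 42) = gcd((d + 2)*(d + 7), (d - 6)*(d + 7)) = d + 7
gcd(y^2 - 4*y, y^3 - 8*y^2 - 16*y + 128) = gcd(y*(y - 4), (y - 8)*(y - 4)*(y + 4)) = y - 4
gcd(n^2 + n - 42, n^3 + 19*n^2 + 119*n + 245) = n + 7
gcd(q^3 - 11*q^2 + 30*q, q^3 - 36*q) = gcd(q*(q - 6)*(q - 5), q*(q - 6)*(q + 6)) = q^2 - 6*q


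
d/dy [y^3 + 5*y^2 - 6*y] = 3*y^2 + 10*y - 6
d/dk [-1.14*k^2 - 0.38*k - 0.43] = -2.28*k - 0.38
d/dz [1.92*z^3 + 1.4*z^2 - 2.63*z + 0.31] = 5.76*z^2 + 2.8*z - 2.63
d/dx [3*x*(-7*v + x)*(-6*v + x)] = 126*v^2 - 78*v*x + 9*x^2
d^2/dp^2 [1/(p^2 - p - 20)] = 2*(p^2 - p - (2*p - 1)^2 - 20)/(-p^2 + p + 20)^3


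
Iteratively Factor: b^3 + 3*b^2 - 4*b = (b - 1)*(b^2 + 4*b) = (b - 1)*(b + 4)*(b)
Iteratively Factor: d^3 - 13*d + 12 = (d - 3)*(d^2 + 3*d - 4) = (d - 3)*(d - 1)*(d + 4)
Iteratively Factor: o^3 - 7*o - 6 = (o - 3)*(o^2 + 3*o + 2) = (o - 3)*(o + 2)*(o + 1)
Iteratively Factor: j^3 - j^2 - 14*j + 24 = (j - 2)*(j^2 + j - 12) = (j - 3)*(j - 2)*(j + 4)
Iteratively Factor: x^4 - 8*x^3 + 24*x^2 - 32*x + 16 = (x - 2)*(x^3 - 6*x^2 + 12*x - 8) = (x - 2)^2*(x^2 - 4*x + 4) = (x - 2)^3*(x - 2)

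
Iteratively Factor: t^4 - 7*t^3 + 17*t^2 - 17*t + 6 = (t - 3)*(t^3 - 4*t^2 + 5*t - 2) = (t - 3)*(t - 1)*(t^2 - 3*t + 2) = (t - 3)*(t - 1)^2*(t - 2)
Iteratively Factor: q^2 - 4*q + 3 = (q - 3)*(q - 1)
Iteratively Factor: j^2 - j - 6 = (j - 3)*(j + 2)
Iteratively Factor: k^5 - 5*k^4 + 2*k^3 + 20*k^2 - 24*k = (k - 2)*(k^4 - 3*k^3 - 4*k^2 + 12*k) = (k - 2)^2*(k^3 - k^2 - 6*k) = (k - 3)*(k - 2)^2*(k^2 + 2*k) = (k - 3)*(k - 2)^2*(k + 2)*(k)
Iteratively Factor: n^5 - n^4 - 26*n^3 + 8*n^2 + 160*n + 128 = (n - 4)*(n^4 + 3*n^3 - 14*n^2 - 48*n - 32) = (n - 4)*(n + 1)*(n^3 + 2*n^2 - 16*n - 32) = (n - 4)^2*(n + 1)*(n^2 + 6*n + 8) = (n - 4)^2*(n + 1)*(n + 4)*(n + 2)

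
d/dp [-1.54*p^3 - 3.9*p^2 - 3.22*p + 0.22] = -4.62*p^2 - 7.8*p - 3.22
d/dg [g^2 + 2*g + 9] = 2*g + 2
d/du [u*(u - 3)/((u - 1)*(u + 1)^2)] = (-u^3 + 7*u^2 - 5*u + 3)/(u^5 + u^4 - 2*u^3 - 2*u^2 + u + 1)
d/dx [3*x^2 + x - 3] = 6*x + 1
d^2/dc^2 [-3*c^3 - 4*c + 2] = -18*c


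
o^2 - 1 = (o - 1)*(o + 1)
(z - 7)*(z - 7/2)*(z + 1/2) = z^3 - 10*z^2 + 77*z/4 + 49/4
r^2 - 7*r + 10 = (r - 5)*(r - 2)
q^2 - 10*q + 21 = (q - 7)*(q - 3)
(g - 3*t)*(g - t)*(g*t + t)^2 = g^4*t^2 - 4*g^3*t^3 + 2*g^3*t^2 + 3*g^2*t^4 - 8*g^2*t^3 + g^2*t^2 + 6*g*t^4 - 4*g*t^3 + 3*t^4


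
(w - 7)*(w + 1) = w^2 - 6*w - 7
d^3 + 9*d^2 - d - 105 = (d - 3)*(d + 5)*(d + 7)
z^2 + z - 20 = (z - 4)*(z + 5)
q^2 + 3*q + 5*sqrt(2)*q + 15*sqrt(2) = (q + 3)*(q + 5*sqrt(2))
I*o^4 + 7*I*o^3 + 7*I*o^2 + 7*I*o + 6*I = (o + 6)*(o - I)*(o + I)*(I*o + I)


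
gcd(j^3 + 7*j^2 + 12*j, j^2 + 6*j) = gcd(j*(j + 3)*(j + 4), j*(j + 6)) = j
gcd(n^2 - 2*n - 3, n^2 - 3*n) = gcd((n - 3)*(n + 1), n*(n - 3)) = n - 3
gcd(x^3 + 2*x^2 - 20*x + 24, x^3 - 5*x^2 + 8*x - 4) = x^2 - 4*x + 4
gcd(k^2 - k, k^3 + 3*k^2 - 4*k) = k^2 - k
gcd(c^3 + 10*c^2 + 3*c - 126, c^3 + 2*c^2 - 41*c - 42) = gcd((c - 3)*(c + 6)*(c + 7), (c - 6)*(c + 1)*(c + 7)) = c + 7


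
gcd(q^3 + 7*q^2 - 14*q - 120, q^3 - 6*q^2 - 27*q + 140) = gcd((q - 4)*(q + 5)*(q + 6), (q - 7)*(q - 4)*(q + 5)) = q^2 + q - 20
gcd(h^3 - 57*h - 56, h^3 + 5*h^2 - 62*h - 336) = h^2 - h - 56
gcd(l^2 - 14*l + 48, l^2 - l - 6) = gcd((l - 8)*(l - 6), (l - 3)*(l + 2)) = 1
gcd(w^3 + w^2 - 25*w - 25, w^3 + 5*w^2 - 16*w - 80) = w + 5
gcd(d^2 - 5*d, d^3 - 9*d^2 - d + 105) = d - 5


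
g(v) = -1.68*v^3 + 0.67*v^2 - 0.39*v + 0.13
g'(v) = -5.04*v^2 + 1.34*v - 0.39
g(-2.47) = 30.50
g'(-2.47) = -34.45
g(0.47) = -0.08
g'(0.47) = -0.87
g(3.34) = -56.29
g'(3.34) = -52.14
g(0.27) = 0.04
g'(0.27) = -0.40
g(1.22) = -2.40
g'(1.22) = -6.26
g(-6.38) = 466.18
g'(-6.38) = -214.09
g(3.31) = -54.74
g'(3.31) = -51.17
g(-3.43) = 77.14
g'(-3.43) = -64.28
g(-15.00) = 5826.73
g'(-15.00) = -1154.49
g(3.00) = -40.37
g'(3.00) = -41.73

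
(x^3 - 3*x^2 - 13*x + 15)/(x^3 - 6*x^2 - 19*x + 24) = (x - 5)/(x - 8)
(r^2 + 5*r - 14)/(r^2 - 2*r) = (r + 7)/r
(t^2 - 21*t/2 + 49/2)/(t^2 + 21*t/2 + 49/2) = (2*t^2 - 21*t + 49)/(2*t^2 + 21*t + 49)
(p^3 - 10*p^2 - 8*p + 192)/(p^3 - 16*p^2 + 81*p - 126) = (p^2 - 4*p - 32)/(p^2 - 10*p + 21)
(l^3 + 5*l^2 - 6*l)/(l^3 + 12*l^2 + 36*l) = (l - 1)/(l + 6)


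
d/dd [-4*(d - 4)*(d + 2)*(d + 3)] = -12*d^2 - 8*d + 56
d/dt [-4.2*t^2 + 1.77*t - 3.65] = 1.77 - 8.4*t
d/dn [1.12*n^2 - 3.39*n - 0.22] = 2.24*n - 3.39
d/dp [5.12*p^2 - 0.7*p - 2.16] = 10.24*p - 0.7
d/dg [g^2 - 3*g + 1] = 2*g - 3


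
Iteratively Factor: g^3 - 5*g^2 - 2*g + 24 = (g + 2)*(g^2 - 7*g + 12) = (g - 4)*(g + 2)*(g - 3)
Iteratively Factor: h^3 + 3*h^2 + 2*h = (h + 1)*(h^2 + 2*h) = (h + 1)*(h + 2)*(h)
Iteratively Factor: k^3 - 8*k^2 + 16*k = (k - 4)*(k^2 - 4*k) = k*(k - 4)*(k - 4)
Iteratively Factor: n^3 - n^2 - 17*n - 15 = (n + 1)*(n^2 - 2*n - 15) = (n - 5)*(n + 1)*(n + 3)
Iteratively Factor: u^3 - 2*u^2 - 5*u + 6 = (u - 3)*(u^2 + u - 2) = (u - 3)*(u + 2)*(u - 1)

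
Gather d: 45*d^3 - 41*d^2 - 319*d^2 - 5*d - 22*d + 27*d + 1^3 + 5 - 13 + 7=45*d^3 - 360*d^2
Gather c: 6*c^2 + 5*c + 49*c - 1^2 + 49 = 6*c^2 + 54*c + 48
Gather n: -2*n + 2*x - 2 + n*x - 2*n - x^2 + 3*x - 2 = n*(x - 4) - x^2 + 5*x - 4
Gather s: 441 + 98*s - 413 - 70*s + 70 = 28*s + 98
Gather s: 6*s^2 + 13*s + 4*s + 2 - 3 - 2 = 6*s^2 + 17*s - 3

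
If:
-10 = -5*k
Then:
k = 2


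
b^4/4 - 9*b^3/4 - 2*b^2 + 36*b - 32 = (b/4 + 1)*(b - 8)*(b - 4)*(b - 1)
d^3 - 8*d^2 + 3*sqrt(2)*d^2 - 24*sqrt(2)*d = d*(d - 8)*(d + 3*sqrt(2))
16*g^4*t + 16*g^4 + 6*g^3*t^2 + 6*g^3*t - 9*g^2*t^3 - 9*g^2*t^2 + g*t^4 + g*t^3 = (-8*g + t)*(-2*g + t)*(g + t)*(g*t + g)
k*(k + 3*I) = k^2 + 3*I*k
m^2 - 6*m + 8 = (m - 4)*(m - 2)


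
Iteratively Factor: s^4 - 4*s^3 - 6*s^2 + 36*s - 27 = (s - 3)*(s^3 - s^2 - 9*s + 9) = (s - 3)*(s - 1)*(s^2 - 9) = (s - 3)^2*(s - 1)*(s + 3)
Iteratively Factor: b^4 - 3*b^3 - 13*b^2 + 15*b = (b - 5)*(b^3 + 2*b^2 - 3*b) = (b - 5)*(b + 3)*(b^2 - b) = b*(b - 5)*(b + 3)*(b - 1)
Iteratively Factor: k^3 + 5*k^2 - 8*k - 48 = (k + 4)*(k^2 + k - 12) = (k + 4)^2*(k - 3)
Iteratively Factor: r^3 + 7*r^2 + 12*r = (r)*(r^2 + 7*r + 12) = r*(r + 4)*(r + 3)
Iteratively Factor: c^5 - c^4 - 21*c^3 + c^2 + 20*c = (c + 1)*(c^4 - 2*c^3 - 19*c^2 + 20*c) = c*(c + 1)*(c^3 - 2*c^2 - 19*c + 20) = c*(c - 1)*(c + 1)*(c^2 - c - 20) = c*(c - 1)*(c + 1)*(c + 4)*(c - 5)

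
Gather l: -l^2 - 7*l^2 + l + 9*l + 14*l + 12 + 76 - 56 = -8*l^2 + 24*l + 32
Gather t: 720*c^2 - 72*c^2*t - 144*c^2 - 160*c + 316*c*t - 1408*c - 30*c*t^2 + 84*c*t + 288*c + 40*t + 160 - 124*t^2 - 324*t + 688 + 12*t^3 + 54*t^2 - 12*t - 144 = 576*c^2 - 1280*c + 12*t^3 + t^2*(-30*c - 70) + t*(-72*c^2 + 400*c - 296) + 704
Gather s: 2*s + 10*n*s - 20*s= s*(10*n - 18)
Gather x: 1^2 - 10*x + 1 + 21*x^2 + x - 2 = 21*x^2 - 9*x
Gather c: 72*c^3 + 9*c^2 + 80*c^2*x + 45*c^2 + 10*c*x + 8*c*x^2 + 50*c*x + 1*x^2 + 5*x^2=72*c^3 + c^2*(80*x + 54) + c*(8*x^2 + 60*x) + 6*x^2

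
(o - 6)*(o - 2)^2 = o^3 - 10*o^2 + 28*o - 24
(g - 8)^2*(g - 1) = g^3 - 17*g^2 + 80*g - 64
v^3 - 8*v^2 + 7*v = v*(v - 7)*(v - 1)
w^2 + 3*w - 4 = (w - 1)*(w + 4)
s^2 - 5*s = s*(s - 5)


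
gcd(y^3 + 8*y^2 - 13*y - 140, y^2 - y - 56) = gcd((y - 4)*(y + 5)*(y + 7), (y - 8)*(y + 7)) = y + 7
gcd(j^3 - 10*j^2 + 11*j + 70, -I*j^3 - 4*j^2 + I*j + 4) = 1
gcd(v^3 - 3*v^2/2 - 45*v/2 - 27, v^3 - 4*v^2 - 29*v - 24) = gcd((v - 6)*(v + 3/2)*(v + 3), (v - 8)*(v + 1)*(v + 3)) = v + 3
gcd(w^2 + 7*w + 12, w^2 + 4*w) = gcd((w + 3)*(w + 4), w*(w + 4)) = w + 4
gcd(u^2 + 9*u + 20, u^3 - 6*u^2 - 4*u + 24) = 1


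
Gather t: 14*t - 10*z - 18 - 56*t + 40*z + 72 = -42*t + 30*z + 54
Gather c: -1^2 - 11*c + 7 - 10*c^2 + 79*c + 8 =-10*c^2 + 68*c + 14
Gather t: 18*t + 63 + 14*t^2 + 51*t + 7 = 14*t^2 + 69*t + 70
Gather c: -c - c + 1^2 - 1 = -2*c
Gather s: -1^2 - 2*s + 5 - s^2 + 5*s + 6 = -s^2 + 3*s + 10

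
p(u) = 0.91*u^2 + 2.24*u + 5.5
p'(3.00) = 7.70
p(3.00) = 20.41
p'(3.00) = 7.70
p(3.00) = 20.41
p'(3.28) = 8.21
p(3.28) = 22.64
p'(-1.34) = -0.20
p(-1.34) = 4.13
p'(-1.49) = -0.47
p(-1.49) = 4.18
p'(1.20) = 4.42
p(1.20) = 9.50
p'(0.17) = 2.55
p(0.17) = 5.91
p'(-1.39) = -0.29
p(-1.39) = 4.14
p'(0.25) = 2.70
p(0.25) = 6.12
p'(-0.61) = 1.13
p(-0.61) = 4.47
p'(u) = 1.82*u + 2.24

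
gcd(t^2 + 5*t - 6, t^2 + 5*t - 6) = t^2 + 5*t - 6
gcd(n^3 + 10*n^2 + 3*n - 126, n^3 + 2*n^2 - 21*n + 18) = n^2 + 3*n - 18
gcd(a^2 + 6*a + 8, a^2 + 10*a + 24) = a + 4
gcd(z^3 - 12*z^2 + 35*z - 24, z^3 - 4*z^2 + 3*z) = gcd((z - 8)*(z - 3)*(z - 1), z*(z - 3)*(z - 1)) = z^2 - 4*z + 3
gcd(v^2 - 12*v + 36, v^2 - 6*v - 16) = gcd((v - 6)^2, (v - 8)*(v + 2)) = 1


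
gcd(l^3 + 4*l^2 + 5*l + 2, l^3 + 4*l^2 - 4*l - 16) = l + 2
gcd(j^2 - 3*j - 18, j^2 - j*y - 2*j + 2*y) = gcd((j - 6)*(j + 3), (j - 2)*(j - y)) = 1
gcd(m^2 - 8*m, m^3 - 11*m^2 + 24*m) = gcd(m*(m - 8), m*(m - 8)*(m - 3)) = m^2 - 8*m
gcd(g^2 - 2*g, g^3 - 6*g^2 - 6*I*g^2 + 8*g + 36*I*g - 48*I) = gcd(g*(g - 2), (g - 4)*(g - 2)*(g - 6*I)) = g - 2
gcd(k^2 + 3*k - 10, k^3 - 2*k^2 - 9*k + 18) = k - 2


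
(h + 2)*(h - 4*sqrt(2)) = h^2 - 4*sqrt(2)*h + 2*h - 8*sqrt(2)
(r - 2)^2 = r^2 - 4*r + 4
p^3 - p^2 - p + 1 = (p - 1)^2*(p + 1)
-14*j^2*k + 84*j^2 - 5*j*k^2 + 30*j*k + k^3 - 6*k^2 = (-7*j + k)*(2*j + k)*(k - 6)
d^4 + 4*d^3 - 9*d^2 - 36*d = d*(d - 3)*(d + 3)*(d + 4)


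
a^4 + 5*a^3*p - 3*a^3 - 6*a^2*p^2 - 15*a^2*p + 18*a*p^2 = a*(a - 3)*(a - p)*(a + 6*p)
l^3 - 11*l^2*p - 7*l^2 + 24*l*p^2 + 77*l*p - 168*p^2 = (l - 7)*(l - 8*p)*(l - 3*p)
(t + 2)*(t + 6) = t^2 + 8*t + 12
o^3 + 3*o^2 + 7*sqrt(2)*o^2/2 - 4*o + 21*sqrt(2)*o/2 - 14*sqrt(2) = (o - 1)*(o + 4)*(o + 7*sqrt(2)/2)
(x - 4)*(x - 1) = x^2 - 5*x + 4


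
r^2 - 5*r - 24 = (r - 8)*(r + 3)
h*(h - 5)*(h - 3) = h^3 - 8*h^2 + 15*h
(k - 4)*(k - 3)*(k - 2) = k^3 - 9*k^2 + 26*k - 24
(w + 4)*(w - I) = w^2 + 4*w - I*w - 4*I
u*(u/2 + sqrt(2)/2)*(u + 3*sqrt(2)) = u^3/2 + 2*sqrt(2)*u^2 + 3*u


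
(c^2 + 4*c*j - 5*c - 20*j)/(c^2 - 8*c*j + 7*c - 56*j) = (c^2 + 4*c*j - 5*c - 20*j)/(c^2 - 8*c*j + 7*c - 56*j)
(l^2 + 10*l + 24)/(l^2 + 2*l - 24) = (l + 4)/(l - 4)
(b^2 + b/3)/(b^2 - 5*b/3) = (3*b + 1)/(3*b - 5)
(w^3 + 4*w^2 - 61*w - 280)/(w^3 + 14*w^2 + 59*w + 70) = (w - 8)/(w + 2)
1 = 1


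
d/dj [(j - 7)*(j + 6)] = 2*j - 1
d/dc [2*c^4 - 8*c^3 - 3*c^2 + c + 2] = 8*c^3 - 24*c^2 - 6*c + 1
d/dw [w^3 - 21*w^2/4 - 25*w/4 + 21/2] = 3*w^2 - 21*w/2 - 25/4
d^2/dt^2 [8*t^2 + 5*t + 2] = 16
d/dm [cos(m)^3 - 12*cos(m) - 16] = 3*(sin(m)^2 + 3)*sin(m)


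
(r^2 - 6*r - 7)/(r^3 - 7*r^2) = (r + 1)/r^2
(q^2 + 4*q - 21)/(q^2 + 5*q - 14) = (q - 3)/(q - 2)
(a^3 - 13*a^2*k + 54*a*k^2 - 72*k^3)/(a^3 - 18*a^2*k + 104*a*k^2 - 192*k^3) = (a - 3*k)/(a - 8*k)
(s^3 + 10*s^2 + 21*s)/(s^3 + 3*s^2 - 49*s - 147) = s/(s - 7)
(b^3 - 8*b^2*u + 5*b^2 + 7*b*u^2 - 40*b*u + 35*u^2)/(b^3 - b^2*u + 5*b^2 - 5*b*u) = (b - 7*u)/b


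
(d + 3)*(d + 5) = d^2 + 8*d + 15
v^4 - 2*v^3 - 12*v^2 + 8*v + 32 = (v - 4)*(v - 2)*(v + 2)^2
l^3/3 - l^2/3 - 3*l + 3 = (l/3 + 1)*(l - 3)*(l - 1)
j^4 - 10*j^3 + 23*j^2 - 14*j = j*(j - 7)*(j - 2)*(j - 1)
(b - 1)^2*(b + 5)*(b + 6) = b^4 + 9*b^3 + 9*b^2 - 49*b + 30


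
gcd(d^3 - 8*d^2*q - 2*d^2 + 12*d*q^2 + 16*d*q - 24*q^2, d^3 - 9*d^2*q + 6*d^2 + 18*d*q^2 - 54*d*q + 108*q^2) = -d + 6*q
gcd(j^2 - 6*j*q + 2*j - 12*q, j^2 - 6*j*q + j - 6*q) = -j + 6*q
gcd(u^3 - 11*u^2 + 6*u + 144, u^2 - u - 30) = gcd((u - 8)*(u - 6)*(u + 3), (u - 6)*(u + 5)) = u - 6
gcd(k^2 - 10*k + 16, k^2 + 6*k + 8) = 1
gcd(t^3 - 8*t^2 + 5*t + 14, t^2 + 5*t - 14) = t - 2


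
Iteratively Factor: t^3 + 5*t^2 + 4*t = (t + 4)*(t^2 + t) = t*(t + 4)*(t + 1)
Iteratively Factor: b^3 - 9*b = (b + 3)*(b^2 - 3*b) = (b - 3)*(b + 3)*(b)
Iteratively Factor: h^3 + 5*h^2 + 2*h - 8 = (h + 4)*(h^2 + h - 2) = (h + 2)*(h + 4)*(h - 1)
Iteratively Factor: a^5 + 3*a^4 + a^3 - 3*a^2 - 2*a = (a - 1)*(a^4 + 4*a^3 + 5*a^2 + 2*a) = (a - 1)*(a + 2)*(a^3 + 2*a^2 + a) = (a - 1)*(a + 1)*(a + 2)*(a^2 + a) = (a - 1)*(a + 1)^2*(a + 2)*(a)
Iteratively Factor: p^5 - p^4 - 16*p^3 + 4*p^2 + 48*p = (p - 2)*(p^4 + p^3 - 14*p^2 - 24*p) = (p - 2)*(p + 3)*(p^3 - 2*p^2 - 8*p) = (p - 2)*(p + 2)*(p + 3)*(p^2 - 4*p) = (p - 4)*(p - 2)*(p + 2)*(p + 3)*(p)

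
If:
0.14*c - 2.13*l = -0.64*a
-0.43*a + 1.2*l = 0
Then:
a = 2.7906976744186*l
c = 2.45681063122924*l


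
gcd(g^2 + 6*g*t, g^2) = g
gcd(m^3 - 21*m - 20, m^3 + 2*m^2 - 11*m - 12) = m^2 + 5*m + 4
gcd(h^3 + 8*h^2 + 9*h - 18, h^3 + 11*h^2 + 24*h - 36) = h^2 + 5*h - 6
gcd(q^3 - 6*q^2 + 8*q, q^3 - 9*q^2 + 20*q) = q^2 - 4*q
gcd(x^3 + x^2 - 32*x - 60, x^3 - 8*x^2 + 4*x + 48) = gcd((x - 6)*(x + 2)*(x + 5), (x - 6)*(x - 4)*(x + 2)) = x^2 - 4*x - 12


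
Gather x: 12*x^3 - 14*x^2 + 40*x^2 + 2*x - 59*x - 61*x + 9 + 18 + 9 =12*x^3 + 26*x^2 - 118*x + 36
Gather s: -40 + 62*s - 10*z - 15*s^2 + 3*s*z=-15*s^2 + s*(3*z + 62) - 10*z - 40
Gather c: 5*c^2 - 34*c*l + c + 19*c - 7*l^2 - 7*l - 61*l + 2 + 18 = 5*c^2 + c*(20 - 34*l) - 7*l^2 - 68*l + 20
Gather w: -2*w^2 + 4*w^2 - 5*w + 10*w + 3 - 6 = 2*w^2 + 5*w - 3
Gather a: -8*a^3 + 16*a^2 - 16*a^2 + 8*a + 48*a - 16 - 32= -8*a^3 + 56*a - 48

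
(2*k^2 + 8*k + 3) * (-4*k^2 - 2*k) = -8*k^4 - 36*k^3 - 28*k^2 - 6*k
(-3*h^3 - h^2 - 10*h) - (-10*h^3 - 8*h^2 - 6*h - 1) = 7*h^3 + 7*h^2 - 4*h + 1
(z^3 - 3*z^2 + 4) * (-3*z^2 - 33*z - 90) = -3*z^5 - 24*z^4 + 9*z^3 + 258*z^2 - 132*z - 360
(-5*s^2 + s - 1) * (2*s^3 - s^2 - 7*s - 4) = -10*s^5 + 7*s^4 + 32*s^3 + 14*s^2 + 3*s + 4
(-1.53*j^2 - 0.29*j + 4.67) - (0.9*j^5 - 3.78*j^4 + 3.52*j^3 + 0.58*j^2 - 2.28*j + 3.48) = -0.9*j^5 + 3.78*j^4 - 3.52*j^3 - 2.11*j^2 + 1.99*j + 1.19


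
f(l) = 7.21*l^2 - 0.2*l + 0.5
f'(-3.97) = -57.45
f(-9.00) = 586.31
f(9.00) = 582.71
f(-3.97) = 114.93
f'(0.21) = 2.83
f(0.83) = 5.30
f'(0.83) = 11.77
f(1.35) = 13.37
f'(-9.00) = -129.98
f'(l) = 14.42*l - 0.2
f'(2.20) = 31.52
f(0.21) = 0.78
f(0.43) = 1.75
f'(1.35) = 19.27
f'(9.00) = 129.58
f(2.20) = 34.96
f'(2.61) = 37.44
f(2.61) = 49.09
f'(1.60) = 22.87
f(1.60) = 18.64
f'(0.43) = 6.00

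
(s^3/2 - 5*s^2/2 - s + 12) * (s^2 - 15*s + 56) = s^5/2 - 10*s^4 + 129*s^3/2 - 113*s^2 - 236*s + 672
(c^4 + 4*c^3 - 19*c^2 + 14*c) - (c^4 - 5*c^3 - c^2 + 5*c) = 9*c^3 - 18*c^2 + 9*c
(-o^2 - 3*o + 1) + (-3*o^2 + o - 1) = -4*o^2 - 2*o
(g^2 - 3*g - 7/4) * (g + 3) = g^3 - 43*g/4 - 21/4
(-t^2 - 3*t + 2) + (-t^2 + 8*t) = -2*t^2 + 5*t + 2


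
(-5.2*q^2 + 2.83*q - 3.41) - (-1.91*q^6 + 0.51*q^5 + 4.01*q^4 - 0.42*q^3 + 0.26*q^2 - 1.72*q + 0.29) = 1.91*q^6 - 0.51*q^5 - 4.01*q^4 + 0.42*q^3 - 5.46*q^2 + 4.55*q - 3.7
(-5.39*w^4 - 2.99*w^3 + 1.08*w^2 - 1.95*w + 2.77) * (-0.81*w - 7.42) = 4.3659*w^5 + 42.4157*w^4 + 21.311*w^3 - 6.4341*w^2 + 12.2253*w - 20.5534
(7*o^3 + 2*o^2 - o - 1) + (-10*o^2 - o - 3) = 7*o^3 - 8*o^2 - 2*o - 4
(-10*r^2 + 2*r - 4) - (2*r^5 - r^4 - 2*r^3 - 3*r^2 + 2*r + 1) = -2*r^5 + r^4 + 2*r^3 - 7*r^2 - 5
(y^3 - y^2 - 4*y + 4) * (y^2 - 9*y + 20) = y^5 - 10*y^4 + 25*y^3 + 20*y^2 - 116*y + 80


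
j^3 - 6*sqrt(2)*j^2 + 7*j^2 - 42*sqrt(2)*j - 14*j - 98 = (j + 7)*(j - 7*sqrt(2))*(j + sqrt(2))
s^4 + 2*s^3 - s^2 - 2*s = s*(s - 1)*(s + 1)*(s + 2)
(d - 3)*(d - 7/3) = d^2 - 16*d/3 + 7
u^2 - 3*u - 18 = (u - 6)*(u + 3)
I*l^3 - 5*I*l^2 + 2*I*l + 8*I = (l - 4)*(l - 2)*(I*l + I)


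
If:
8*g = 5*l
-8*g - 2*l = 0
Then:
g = 0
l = 0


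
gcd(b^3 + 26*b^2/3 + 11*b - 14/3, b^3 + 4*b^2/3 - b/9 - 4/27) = b - 1/3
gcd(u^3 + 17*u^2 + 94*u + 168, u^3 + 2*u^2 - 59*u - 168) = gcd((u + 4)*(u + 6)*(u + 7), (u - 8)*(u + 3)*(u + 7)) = u + 7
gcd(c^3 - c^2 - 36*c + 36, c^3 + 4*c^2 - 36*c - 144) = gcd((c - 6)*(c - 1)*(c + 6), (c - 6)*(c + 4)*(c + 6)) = c^2 - 36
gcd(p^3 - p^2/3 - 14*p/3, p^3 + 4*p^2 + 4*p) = p^2 + 2*p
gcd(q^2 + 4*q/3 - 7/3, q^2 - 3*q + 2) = q - 1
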